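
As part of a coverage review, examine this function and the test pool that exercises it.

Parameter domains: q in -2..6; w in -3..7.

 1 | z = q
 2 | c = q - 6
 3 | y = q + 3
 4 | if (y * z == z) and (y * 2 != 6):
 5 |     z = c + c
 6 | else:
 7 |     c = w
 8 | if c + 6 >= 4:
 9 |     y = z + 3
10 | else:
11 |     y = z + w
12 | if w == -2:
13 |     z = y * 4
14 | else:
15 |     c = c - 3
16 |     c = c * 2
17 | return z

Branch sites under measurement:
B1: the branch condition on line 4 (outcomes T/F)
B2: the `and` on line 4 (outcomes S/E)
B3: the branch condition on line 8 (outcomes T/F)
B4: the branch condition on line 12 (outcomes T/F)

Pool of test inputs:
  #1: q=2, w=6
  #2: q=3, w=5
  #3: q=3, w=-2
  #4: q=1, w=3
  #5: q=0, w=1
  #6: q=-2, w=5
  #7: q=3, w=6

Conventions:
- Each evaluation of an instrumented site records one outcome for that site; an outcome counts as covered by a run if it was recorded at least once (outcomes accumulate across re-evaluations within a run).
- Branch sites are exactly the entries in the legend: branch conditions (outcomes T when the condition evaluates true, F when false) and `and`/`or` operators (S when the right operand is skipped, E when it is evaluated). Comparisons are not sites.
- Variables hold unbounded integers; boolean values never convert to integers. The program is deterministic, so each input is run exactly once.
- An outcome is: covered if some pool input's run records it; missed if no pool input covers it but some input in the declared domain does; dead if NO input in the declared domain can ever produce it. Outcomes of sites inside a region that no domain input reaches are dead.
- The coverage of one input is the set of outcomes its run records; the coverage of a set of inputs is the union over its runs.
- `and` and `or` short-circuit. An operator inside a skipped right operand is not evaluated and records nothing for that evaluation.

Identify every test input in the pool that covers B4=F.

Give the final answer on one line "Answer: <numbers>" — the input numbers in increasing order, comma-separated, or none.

input #1 (q=2, w=6): records B4=F
input #2 (q=3, w=5): records B4=F
input #3 (q=3, w=-2): does not record B4=F
input #4 (q=1, w=3): records B4=F
input #5 (q=0, w=1): records B4=F
input #6 (q=-2, w=5): records B4=F
input #7 (q=3, w=6): records B4=F

Answer: 1, 2, 4, 5, 6, 7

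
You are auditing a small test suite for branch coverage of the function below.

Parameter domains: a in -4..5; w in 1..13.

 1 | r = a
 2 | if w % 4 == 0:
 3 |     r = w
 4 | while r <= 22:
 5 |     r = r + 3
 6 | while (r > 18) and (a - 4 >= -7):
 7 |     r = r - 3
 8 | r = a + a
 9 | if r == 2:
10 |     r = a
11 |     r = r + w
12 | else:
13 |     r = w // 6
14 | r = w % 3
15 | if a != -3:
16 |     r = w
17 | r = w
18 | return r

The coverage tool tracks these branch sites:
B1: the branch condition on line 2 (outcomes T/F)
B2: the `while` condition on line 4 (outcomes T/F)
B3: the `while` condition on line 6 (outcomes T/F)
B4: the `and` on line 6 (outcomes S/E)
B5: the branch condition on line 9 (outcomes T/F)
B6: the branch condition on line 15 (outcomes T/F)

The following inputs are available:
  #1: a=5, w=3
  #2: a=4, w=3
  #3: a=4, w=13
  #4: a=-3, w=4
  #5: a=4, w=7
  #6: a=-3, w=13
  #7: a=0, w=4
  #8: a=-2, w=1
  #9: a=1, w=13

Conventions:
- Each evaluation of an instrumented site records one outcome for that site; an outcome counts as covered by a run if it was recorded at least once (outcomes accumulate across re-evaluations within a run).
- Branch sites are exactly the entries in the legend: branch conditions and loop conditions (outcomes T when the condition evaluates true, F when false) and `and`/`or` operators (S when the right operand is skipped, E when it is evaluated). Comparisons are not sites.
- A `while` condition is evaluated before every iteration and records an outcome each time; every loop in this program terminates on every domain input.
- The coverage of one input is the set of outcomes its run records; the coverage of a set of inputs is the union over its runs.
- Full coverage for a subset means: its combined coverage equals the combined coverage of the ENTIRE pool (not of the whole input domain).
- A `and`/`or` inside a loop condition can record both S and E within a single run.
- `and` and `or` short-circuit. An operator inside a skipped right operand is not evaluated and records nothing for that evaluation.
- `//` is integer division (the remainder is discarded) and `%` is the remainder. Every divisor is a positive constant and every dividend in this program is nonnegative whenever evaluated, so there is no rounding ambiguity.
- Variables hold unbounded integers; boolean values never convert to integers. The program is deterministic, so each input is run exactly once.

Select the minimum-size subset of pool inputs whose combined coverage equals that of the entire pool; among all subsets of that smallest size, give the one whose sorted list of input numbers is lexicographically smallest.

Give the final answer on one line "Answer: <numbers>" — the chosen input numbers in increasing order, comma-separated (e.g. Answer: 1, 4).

#1 (a=5, w=3) -> B1->F, B2->T, B2->T, B2->T, B2->T, B2->T, B2->T, B2->F, B4->E, B3->T, B4->E, B3->T, B4->S, B3->F, ...; covered: B1=F, B2=T, B2=F, B3=T, B3=F, B4=S, B4=E, B5=F, B6=T
#2 (a=4, w=3) -> B1->F, B2->T, B2->T, B2->T, B2->T, B2->T, B2->T, B2->T, B2->F, B4->E, B3->T, B4->E, B3->T, B4->E, ...; covered: B1=F, B2=T, B2=F, B3=T, B3=F, B4=S, B4=E, B5=F, B6=T
#3 (a=4, w=13) -> B1->F, B2->T, B2->T, B2->T, B2->T, B2->T, B2->T, B2->T, B2->F, B4->E, B3->T, B4->E, B3->T, B4->E, ...; covered: B1=F, B2=T, B2=F, B3=T, B3=F, B4=S, B4=E, B5=F, B6=T
#4 (a=-3, w=4) -> B1->T, B2->T, B2->T, B2->T, B2->T, B2->T, B2->T, B2->T, B2->F, B4->E, B3->T, B4->E, B3->T, B4->E, ...; covered: B1=T, B2=T, B2=F, B3=T, B3=F, B4=S, B4=E, B5=F, B6=F
#5 (a=4, w=7) -> B1->F, B2->T, B2->T, B2->T, B2->T, B2->T, B2->T, B2->T, B2->F, B4->E, B3->T, B4->E, B3->T, B4->E, ...; covered: B1=F, B2=T, B2=F, B3=T, B3=F, B4=S, B4=E, B5=F, B6=T
#6 (a=-3, w=13) -> B1->F, B2->T, B2->T, B2->T, B2->T, B2->T, B2->T, B2->T, B2->T, B2->T, B2->F, B4->E, B3->T, B4->E, ...; covered: B1=F, B2=T, B2=F, B3=T, B3=F, B4=S, B4=E, B5=F, B6=F
#7 (a=0, w=4) -> B1->T, B2->T, B2->T, B2->T, B2->T, B2->T, B2->T, B2->T, B2->F, B4->E, B3->T, B4->E, B3->T, B4->E, ...; covered: B1=T, B2=T, B2=F, B3=T, B3=F, B4=S, B4=E, B5=F, B6=T
#8 (a=-2, w=1) -> B1->F, B2->T, B2->T, B2->T, B2->T, B2->T, B2->T, B2->T, B2->T, B2->T, B2->F, B4->E, B3->T, B4->E, ...; covered: B1=F, B2=T, B2=F, B3=T, B3=F, B4=S, B4=E, B5=F, B6=T
#9 (a=1, w=13) -> B1->F, B2->T, B2->T, B2->T, B2->T, B2->T, B2->T, B2->T, B2->T, B2->F, B4->E, B3->T, B4->E, B3->T, ...; covered: B1=F, B2=T, B2=F, B3=T, B3=F, B4=S, B4=E, B5=T, B6=T
together the pool reaches 12 outcomes: B1=T, B1=F, B2=T, B2=F, B3=T, B3=F, B4=S, B4=E, B5=T, B5=F, B6=T, B6=F
size 1 is not enough: best union over all size-1 subsets is 9/12
the canonical winner is {4, 9}: size 2, full 12-outcome coverage, earliest index list among size-2 covers

Answer: 4, 9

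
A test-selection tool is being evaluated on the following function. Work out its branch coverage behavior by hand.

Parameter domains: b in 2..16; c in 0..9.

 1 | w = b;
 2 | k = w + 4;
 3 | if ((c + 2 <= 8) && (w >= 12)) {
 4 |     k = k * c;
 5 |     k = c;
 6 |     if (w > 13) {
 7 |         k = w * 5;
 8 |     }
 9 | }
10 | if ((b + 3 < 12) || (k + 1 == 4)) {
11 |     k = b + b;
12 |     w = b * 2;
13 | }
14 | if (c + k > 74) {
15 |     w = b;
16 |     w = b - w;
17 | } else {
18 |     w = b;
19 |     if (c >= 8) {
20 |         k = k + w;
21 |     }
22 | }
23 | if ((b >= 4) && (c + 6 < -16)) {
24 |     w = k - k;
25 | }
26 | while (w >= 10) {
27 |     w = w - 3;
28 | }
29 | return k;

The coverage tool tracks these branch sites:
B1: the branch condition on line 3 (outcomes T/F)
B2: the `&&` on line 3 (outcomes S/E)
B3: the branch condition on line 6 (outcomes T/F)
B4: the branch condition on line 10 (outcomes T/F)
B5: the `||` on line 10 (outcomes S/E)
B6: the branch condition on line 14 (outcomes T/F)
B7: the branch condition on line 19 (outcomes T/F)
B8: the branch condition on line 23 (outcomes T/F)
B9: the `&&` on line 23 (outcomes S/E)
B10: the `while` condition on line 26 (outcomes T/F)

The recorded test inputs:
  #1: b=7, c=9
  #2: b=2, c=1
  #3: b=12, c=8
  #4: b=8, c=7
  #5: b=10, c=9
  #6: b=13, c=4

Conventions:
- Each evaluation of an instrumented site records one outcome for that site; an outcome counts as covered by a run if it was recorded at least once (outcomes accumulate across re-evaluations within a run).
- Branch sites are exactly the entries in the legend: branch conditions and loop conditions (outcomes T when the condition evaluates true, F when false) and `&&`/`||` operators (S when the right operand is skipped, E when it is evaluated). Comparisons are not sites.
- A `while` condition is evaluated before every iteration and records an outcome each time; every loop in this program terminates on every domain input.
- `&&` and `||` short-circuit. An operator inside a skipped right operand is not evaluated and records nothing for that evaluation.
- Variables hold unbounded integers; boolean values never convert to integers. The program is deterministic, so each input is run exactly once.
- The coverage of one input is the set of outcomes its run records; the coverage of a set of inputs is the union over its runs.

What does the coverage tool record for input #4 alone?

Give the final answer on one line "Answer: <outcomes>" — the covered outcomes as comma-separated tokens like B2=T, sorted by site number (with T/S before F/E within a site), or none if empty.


Simulating input #4 (b=8, c=7) step by step:
  B2->S, B1->F, B5->S, B4->T, B6->F, B7->F, B9->E, B8->F, B10->F
collecting distinct outcomes: B1=F, B2=S, B4=T, B5=S, B6=F, B7=F, B8=F, B9=E, B10=F
Answer: B1=F, B2=S, B4=T, B5=S, B6=F, B7=F, B8=F, B9=E, B10=F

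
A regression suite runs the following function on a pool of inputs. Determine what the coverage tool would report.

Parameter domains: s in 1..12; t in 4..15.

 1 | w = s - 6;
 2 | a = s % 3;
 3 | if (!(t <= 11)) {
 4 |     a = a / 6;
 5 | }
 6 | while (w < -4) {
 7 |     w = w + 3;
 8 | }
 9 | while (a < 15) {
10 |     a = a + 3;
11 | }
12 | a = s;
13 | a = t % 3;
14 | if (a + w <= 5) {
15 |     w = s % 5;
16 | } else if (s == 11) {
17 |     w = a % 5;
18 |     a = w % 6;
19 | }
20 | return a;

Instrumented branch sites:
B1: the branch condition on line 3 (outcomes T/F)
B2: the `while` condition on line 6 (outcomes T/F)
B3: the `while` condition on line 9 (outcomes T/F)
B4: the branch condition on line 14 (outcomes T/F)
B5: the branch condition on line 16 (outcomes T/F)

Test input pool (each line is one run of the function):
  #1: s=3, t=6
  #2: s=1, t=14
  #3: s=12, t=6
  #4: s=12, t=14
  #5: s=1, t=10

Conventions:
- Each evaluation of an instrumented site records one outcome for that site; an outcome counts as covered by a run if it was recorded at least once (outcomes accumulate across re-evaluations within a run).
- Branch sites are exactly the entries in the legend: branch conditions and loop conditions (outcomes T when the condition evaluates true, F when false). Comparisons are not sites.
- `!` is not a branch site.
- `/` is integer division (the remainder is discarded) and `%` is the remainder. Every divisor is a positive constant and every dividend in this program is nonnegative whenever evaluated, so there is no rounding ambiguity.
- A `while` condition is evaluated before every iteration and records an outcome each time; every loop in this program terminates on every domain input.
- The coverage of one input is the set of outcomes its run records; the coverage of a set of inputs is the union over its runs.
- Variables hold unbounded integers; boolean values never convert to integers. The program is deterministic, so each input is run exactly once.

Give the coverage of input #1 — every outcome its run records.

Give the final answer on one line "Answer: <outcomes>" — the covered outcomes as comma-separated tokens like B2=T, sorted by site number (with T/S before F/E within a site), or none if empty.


Simulating input #1 (s=3, t=6) step by step:
  B1->F, B2->F, B3->T, B3->T, B3->T, B3->T, B3->T, B3->F, B4->T
distinct outcomes covered: B1=F, B2=F, B3=T, B3=F, B4=T
Answer: B1=F, B2=F, B3=T, B3=F, B4=T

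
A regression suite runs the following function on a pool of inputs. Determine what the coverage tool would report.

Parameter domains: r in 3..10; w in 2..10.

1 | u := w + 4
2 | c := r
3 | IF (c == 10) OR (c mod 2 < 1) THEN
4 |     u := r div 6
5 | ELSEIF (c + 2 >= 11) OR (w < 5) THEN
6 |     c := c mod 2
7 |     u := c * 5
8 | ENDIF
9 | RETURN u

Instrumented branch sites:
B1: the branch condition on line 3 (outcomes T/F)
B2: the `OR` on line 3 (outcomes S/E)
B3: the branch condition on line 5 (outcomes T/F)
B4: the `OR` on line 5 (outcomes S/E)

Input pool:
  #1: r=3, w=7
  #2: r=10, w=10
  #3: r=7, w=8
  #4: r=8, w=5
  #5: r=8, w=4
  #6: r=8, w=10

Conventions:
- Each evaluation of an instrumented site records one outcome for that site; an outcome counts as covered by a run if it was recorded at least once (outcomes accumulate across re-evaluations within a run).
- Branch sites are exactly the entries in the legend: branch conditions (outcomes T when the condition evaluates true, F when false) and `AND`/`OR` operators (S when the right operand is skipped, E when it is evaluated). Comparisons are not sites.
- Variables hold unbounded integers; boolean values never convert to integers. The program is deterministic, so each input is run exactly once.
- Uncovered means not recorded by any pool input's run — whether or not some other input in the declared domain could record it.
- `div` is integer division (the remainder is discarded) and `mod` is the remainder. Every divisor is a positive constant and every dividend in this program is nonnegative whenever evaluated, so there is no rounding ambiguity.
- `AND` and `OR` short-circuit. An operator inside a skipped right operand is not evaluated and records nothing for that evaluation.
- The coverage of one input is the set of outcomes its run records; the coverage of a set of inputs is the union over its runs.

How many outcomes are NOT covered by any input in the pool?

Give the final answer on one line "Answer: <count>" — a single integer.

#1 (r=3, w=7) -> B2->E, B1->F, B4->E, B3->F; covered: B1=F, B2=E, B3=F, B4=E
#2 (r=10, w=10) -> B2->S, B1->T; covered: B1=T, B2=S
#3 (r=7, w=8) -> B2->E, B1->F, B4->E, B3->F; covered: B1=F, B2=E, B3=F, B4=E
#4 (r=8, w=5) -> B2->E, B1->T; covered: B1=T, B2=E
#5 (r=8, w=4) -> B2->E, B1->T; covered: B1=T, B2=E
#6 (r=8, w=10) -> B2->E, B1->T; covered: B1=T, B2=E
union over the pool: B1=T, B1=F, B2=S, B2=E, B3=F, B4=E
uncovered (2 of 8): B3=T, B4=S

Answer: 2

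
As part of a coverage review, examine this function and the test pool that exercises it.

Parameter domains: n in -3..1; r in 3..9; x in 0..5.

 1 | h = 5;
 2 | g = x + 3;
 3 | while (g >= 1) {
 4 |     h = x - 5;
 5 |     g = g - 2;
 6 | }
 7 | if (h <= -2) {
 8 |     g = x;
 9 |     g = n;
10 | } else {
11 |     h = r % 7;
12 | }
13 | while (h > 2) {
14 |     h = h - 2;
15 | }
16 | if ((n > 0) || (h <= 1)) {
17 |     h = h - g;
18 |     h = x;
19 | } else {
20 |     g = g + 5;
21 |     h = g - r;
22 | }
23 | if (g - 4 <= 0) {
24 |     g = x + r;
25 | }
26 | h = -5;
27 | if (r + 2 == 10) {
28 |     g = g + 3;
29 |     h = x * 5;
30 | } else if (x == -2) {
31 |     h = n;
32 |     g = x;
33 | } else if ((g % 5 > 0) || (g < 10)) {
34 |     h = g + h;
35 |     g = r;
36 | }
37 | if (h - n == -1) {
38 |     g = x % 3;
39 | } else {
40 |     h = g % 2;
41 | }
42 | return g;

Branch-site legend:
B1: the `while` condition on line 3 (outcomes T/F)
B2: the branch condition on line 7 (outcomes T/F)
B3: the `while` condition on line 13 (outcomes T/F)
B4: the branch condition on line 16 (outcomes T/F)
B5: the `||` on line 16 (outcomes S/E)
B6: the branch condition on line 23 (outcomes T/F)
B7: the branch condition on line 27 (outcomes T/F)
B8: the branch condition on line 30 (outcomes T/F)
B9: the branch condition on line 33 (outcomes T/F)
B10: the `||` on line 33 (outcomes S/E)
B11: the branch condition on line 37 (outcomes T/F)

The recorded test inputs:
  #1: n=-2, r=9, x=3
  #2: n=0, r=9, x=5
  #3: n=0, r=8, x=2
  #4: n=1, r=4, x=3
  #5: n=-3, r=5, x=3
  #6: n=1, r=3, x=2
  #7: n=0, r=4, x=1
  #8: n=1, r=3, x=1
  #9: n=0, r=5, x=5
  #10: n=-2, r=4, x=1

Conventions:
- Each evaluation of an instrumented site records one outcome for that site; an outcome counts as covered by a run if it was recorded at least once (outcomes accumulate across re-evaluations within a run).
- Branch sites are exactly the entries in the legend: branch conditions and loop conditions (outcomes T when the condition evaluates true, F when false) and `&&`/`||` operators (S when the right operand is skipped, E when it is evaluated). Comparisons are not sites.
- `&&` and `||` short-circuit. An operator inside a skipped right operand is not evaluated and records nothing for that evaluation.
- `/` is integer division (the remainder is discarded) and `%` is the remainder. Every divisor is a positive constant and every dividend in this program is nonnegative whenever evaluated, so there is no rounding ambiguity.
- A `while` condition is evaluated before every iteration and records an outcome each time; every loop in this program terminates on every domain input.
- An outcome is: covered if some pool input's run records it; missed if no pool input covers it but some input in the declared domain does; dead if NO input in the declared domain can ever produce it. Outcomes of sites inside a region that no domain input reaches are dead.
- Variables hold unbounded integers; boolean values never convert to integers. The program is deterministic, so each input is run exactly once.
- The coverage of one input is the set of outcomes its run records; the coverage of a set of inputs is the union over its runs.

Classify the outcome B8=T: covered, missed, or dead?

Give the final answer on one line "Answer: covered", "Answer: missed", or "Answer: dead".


no pool input records B8=T
checking all 210 inputs in the declared domain: B8=T is never recorded -> dead
Answer: dead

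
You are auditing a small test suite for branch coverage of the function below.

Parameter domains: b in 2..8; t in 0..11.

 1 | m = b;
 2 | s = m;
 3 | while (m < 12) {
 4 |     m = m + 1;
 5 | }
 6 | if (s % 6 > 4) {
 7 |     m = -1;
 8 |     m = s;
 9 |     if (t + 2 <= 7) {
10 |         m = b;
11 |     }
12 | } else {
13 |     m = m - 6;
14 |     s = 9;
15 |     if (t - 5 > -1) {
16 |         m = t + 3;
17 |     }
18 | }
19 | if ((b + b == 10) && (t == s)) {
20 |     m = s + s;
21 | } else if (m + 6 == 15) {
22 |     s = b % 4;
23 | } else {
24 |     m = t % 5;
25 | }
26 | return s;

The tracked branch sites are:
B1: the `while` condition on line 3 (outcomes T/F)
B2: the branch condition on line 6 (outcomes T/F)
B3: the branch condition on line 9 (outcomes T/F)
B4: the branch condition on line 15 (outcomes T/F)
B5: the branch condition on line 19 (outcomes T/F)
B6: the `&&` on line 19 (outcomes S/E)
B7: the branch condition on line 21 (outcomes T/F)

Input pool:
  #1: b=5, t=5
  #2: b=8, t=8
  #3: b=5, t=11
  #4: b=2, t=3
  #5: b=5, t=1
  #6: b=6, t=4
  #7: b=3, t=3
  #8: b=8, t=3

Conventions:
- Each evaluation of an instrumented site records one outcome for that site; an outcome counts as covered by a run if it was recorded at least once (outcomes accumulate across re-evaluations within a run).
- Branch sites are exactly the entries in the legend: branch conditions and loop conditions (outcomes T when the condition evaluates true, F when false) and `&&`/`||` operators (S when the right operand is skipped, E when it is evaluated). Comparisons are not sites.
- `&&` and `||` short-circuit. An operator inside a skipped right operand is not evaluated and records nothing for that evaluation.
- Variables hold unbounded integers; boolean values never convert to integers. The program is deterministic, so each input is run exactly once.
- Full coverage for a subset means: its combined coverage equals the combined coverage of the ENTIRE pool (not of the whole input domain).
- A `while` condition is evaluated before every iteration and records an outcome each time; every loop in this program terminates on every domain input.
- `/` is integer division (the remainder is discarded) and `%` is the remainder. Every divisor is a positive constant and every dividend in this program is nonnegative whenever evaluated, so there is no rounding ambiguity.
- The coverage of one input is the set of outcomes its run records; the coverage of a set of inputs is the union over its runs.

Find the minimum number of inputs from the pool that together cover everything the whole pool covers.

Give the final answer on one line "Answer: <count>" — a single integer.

input #1 (b=5, t=5): events B1->T, B1->T, B1->T, B1->T, B1->T, B1->T, B1->T, B1->F, B2->T, B3->T, B6->E, B5->T; covers B1=T, B1=F, B2=T, B3=T, B5=T, B6=E
input #2 (b=8, t=8): events B1->T, B1->T, B1->T, B1->T, B1->F, B2->F, B4->T, B6->S, B5->F, B7->F; covers B1=T, B1=F, B2=F, B4=T, B5=F, B6=S, B7=F
input #3 (b=5, t=11): events B1->T, B1->T, B1->T, B1->T, B1->T, B1->T, B1->T, B1->F, B2->T, B3->F, B6->E, B5->F, B7->F; covers B1=T, B1=F, B2=T, B3=F, B5=F, B6=E, B7=F
input #4 (b=2, t=3): events B1->T, B1->T, B1->T, B1->T, B1->T, B1->T, B1->T, B1->T, B1->T, B1->T, B1->F, B2->F, B4->F, B6->S, ...; covers B1=T, B1=F, B2=F, B4=F, B5=F, B6=S, B7=F
input #5 (b=5, t=1): events B1->T, B1->T, B1->T, B1->T, B1->T, B1->T, B1->T, B1->F, B2->T, B3->T, B6->E, B5->F, B7->F; covers B1=T, B1=F, B2=T, B3=T, B5=F, B6=E, B7=F
input #6 (b=6, t=4): events B1->T, B1->T, B1->T, B1->T, B1->T, B1->T, B1->F, B2->F, B4->F, B6->S, B5->F, B7->F; covers B1=T, B1=F, B2=F, B4=F, B5=F, B6=S, B7=F
input #7 (b=3, t=3): events B1->T, B1->T, B1->T, B1->T, B1->T, B1->T, B1->T, B1->T, B1->T, B1->F, B2->F, B4->F, B6->S, B5->F, ...; covers B1=T, B1=F, B2=F, B4=F, B5=F, B6=S, B7=F
input #8 (b=8, t=3): events B1->T, B1->T, B1->T, B1->T, B1->F, B2->F, B4->F, B6->S, B5->F, B7->F; covers B1=T, B1=F, B2=F, B4=F, B5=F, B6=S, B7=F
union over all inputs: B1=T, B1=F, B2=T, B2=F, B3=T, B3=F, B4=T, B4=F, B5=T, B5=F, B6=S, B6=E, B7=F (13 outcomes)
checked all size-1 subsets: none covers 13 outcomes (max 7/13)
checked all size-2 subsets: none covers 13 outcomes (max 11/13)
checked all size-3 subsets: none covers 13 outcomes (max 12/13)
size 4: inputs {1, 2, 3, 4} cover all 13 outcomes, and no lexicographically smaller subset of this size does

Answer: 4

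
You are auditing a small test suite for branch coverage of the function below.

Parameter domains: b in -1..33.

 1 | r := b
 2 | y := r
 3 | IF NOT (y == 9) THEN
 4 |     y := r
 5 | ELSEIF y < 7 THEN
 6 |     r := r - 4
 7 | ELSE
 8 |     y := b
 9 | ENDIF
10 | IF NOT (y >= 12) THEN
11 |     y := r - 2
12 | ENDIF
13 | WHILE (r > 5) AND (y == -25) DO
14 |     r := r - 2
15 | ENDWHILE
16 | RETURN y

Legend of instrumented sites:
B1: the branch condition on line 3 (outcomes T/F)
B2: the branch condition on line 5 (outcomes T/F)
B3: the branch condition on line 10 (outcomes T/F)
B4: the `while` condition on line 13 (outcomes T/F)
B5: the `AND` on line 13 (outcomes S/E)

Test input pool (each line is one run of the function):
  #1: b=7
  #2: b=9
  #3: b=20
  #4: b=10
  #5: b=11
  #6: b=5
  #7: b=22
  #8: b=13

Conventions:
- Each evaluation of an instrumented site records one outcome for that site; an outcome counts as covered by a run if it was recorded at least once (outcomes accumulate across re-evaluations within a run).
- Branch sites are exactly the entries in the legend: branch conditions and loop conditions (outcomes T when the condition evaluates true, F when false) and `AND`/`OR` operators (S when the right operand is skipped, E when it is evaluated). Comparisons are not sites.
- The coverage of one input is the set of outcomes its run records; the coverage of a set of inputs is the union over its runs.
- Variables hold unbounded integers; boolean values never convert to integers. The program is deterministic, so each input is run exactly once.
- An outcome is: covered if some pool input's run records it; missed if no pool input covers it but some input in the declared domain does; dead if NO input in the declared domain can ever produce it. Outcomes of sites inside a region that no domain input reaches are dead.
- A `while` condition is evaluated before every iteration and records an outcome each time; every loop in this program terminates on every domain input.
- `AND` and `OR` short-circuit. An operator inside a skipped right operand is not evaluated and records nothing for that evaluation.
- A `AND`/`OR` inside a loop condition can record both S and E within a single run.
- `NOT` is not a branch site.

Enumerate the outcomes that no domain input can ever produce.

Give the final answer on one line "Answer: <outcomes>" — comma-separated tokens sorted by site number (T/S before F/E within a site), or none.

checking every outcome against all 35 domain inputs:
  B2=T: never recorded by any domain input -> dead
  B4=T: never recorded by any domain input -> dead
  reachable outcomes have witnesses, e.g. B1=T (e.g. b=-1), B1=F (e.g. b=9), B2=F (e.g. b=9), B3=T (e.g. b=-1)

Answer: B2=T, B4=T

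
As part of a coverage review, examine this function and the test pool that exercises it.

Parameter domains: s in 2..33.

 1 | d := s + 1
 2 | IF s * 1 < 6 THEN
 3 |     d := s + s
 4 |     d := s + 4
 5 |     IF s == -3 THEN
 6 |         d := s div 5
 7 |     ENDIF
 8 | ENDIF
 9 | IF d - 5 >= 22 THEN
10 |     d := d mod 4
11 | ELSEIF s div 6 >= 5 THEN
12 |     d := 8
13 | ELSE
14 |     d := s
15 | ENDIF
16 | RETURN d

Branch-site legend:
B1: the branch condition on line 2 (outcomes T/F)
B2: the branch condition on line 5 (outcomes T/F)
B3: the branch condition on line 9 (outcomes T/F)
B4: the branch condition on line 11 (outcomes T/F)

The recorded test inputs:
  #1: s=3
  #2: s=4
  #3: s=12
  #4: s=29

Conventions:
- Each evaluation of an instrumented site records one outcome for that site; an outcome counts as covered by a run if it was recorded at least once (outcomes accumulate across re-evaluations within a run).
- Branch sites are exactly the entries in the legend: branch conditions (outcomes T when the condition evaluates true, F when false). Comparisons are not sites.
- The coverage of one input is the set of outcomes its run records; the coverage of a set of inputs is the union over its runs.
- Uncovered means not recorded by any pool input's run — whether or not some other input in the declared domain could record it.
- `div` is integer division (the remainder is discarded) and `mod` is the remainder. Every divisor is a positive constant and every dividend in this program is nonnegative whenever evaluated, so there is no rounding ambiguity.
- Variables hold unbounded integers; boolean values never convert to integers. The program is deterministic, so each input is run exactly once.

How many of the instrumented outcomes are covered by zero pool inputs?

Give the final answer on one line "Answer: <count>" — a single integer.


run #1 (s=3) records B1=T, B2=F, B3=F, B4=F
run #2 (s=4) records B1=T, B2=F, B3=F, B4=F
run #3 (s=12) records B1=F, B3=F, B4=F
run #4 (s=29) records B1=F, B3=T
union over the pool: B1=T, B1=F, B2=F, B3=T, B3=F, B4=F
uncovered (2 of 8): B2=T, B4=T
Answer: 2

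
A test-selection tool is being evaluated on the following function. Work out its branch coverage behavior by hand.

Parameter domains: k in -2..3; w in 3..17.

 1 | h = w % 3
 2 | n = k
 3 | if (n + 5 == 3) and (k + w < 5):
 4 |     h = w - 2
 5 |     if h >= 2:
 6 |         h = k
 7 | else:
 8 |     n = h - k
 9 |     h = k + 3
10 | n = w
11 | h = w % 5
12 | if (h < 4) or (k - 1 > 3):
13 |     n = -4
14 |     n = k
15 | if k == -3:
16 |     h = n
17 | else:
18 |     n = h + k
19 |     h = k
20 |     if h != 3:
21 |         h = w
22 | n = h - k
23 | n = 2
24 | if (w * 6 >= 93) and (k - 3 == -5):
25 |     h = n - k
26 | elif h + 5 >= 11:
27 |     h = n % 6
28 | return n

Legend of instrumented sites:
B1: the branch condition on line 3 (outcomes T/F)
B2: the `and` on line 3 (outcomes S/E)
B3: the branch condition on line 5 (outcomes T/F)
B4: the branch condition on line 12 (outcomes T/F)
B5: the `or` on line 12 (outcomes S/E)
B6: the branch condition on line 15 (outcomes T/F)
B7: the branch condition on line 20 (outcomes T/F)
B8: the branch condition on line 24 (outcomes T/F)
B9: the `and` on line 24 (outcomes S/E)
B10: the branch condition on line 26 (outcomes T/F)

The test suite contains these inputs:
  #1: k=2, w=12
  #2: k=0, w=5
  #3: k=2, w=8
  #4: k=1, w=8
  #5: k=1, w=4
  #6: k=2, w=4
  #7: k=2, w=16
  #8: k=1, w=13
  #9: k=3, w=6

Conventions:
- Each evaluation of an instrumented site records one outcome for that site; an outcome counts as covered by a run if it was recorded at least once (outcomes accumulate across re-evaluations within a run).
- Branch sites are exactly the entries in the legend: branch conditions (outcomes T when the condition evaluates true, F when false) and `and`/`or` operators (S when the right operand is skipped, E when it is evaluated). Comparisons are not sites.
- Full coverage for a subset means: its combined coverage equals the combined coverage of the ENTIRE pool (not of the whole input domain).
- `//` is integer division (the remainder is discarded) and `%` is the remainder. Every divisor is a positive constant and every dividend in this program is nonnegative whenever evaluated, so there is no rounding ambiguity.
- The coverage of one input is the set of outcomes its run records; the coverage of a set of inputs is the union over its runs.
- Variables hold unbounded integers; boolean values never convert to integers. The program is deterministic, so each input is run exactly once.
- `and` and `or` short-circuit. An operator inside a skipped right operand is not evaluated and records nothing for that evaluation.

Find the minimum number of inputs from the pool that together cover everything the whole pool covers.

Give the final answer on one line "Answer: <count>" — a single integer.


input #1 (k=2, w=12): events B2->S, B1->F, B5->S, B4->T, B6->F, B7->T, B9->S, B8->F, B10->T; covers B1=F, B2=S, B4=T, B5=S, B6=F, B7=T, B8=F, B9=S, B10=T
input #2 (k=0, w=5): events B2->S, B1->F, B5->S, B4->T, B6->F, B7->T, B9->S, B8->F, B10->F; covers B1=F, B2=S, B4=T, B5=S, B6=F, B7=T, B8=F, B9=S, B10=F
input #3 (k=2, w=8): events B2->S, B1->F, B5->S, B4->T, B6->F, B7->T, B9->S, B8->F, B10->T; covers B1=F, B2=S, B4=T, B5=S, B6=F, B7=T, B8=F, B9=S, B10=T
input #4 (k=1, w=8): events B2->S, B1->F, B5->S, B4->T, B6->F, B7->T, B9->S, B8->F, B10->T; covers B1=F, B2=S, B4=T, B5=S, B6=F, B7=T, B8=F, B9=S, B10=T
input #5 (k=1, w=4): events B2->S, B1->F, B5->E, B4->F, B6->F, B7->T, B9->S, B8->F, B10->F; covers B1=F, B2=S, B4=F, B5=E, B6=F, B7=T, B8=F, B9=S, B10=F
input #6 (k=2, w=4): events B2->S, B1->F, B5->E, B4->F, B6->F, B7->T, B9->S, B8->F, B10->F; covers B1=F, B2=S, B4=F, B5=E, B6=F, B7=T, B8=F, B9=S, B10=F
input #7 (k=2, w=16): events B2->S, B1->F, B5->S, B4->T, B6->F, B7->T, B9->E, B8->F, B10->T; covers B1=F, B2=S, B4=T, B5=S, B6=F, B7=T, B8=F, B9=E, B10=T
input #8 (k=1, w=13): events B2->S, B1->F, B5->S, B4->T, B6->F, B7->T, B9->S, B8->F, B10->T; covers B1=F, B2=S, B4=T, B5=S, B6=F, B7=T, B8=F, B9=S, B10=T
input #9 (k=3, w=6): events B2->S, B1->F, B5->S, B4->T, B6->F, B7->F, B9->S, B8->F, B10->F; covers B1=F, B2=S, B4=T, B5=S, B6=F, B7=F, B8=F, B9=S, B10=F
the full pool covers 14 outcomes: B1=F, B2=S, B4=T, B4=F, B5=S, B5=E, B6=F, B7=T, B7=F, B8=F, B9=S, B9=E, B10=T, B10=F
size 1 is not enough: best union over all size-1 subsets is 9/14
size 2 is not enough: best union over all size-2 subsets is 13/14
inputs {5, 7, 9} (size 3) cover everything; no size-3 subset with a lexicographically smaller index list covers all 14
Answer: 3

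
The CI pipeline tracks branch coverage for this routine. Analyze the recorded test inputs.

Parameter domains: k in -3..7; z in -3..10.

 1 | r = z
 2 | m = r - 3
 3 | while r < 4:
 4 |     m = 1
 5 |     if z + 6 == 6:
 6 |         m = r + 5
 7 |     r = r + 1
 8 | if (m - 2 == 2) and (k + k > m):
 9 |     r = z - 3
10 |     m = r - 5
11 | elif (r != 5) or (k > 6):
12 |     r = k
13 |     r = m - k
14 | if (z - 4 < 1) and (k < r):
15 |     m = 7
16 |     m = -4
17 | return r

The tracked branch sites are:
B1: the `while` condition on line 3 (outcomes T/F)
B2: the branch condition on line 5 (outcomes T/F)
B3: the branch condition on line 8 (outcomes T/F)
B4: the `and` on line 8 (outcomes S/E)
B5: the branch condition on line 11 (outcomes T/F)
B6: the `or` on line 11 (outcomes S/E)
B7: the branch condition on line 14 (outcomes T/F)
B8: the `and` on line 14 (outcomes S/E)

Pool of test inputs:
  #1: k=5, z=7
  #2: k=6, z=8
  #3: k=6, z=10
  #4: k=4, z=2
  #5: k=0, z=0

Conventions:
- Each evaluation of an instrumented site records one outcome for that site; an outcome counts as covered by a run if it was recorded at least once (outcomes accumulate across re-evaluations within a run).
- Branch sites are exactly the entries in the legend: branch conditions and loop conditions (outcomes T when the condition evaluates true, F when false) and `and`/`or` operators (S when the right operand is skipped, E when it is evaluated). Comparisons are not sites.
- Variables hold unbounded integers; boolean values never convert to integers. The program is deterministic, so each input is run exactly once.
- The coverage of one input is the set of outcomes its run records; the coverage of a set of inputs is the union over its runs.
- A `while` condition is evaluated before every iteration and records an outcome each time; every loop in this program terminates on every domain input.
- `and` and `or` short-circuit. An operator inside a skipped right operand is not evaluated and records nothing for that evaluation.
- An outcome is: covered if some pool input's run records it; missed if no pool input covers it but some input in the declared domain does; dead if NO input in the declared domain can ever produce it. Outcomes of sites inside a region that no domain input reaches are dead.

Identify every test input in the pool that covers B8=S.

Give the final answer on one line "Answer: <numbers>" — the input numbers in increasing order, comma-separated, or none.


input #1 (k=5, z=7): produces B8=S
input #2 (k=6, z=8): produces B8=S
input #3 (k=6, z=10): produces B8=S
input #4 (k=4, z=2): does not produce B8=S
input #5 (k=0, z=0): does not produce B8=S
Answer: 1, 2, 3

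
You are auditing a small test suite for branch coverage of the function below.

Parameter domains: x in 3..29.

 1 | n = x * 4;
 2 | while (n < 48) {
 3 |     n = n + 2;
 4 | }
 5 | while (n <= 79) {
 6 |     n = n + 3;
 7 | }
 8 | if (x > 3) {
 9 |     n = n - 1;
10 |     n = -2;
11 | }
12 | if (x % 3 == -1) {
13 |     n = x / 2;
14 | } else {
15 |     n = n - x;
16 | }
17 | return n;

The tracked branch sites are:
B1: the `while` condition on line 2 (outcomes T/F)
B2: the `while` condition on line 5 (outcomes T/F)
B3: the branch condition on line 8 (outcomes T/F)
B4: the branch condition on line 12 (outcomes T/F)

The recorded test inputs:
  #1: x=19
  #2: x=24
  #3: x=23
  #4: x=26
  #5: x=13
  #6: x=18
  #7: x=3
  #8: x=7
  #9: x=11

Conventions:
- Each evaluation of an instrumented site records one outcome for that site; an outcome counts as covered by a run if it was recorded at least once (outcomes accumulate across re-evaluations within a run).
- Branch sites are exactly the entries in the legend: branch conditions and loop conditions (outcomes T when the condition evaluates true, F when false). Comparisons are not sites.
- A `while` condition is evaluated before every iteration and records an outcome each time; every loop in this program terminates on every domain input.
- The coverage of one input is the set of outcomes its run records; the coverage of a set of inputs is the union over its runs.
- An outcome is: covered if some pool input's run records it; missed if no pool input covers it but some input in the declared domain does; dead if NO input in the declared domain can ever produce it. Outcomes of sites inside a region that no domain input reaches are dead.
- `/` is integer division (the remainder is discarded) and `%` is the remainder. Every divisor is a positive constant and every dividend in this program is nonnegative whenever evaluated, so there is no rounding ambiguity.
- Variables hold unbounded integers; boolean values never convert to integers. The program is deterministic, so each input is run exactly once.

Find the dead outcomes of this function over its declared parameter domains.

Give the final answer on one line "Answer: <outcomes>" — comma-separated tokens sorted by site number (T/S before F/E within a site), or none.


sweeping the full domain (27 inputs) for each outcome:
  B4=T: no domain input ever produces it -> dead
  reachable outcomes have witnesses, e.g. B1=T (e.g. x=3), B1=F (e.g. x=3), B2=T (e.g. x=3), B2=F (e.g. x=3)
Answer: B4=T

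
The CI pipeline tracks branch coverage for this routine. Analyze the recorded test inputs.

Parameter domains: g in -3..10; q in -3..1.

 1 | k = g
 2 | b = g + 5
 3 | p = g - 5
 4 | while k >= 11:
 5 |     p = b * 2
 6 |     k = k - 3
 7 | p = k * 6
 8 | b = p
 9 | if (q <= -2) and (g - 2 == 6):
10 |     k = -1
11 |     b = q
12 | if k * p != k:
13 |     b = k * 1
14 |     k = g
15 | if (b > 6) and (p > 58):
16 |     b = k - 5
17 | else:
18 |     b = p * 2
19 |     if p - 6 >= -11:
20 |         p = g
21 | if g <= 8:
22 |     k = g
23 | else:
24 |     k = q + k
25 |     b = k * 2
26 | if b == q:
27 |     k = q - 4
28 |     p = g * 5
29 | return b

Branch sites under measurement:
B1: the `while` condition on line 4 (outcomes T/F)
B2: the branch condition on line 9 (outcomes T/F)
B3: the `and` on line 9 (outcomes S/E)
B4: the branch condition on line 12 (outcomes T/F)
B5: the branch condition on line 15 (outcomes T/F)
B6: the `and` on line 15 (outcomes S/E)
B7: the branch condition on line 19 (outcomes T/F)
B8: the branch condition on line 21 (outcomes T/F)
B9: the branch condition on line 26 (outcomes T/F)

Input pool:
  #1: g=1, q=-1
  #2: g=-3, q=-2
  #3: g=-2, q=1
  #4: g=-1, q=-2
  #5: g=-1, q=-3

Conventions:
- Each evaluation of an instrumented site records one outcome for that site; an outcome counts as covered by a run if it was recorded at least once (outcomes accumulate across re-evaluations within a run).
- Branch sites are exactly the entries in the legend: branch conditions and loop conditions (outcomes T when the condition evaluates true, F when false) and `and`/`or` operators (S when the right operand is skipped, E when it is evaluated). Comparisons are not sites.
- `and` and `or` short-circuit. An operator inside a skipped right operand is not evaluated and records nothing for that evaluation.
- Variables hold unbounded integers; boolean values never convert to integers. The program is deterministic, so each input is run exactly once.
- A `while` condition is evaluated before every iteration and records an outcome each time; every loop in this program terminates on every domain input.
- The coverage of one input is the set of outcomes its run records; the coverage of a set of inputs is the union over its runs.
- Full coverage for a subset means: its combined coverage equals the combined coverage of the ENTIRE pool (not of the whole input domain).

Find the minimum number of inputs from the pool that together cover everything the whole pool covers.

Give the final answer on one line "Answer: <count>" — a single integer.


input #1, g=1, q=-1: events B1->F, B3->S, B2->F, B4->T, B6->S, B5->F, B7->T, B8->T, B9->F; outcomes B1=F, B2=F, B3=S, B4=T, B5=F, B6=S, B7=T, B8=T, B9=F
input #2, g=-3, q=-2: events B1->F, B3->E, B2->F, B4->T, B6->S, B5->F, B7->F, B8->T, B9->F; outcomes B1=F, B2=F, B3=E, B4=T, B5=F, B6=S, B7=F, B8=T, B9=F
input #3, g=-2, q=1: events B1->F, B3->S, B2->F, B4->T, B6->S, B5->F, B7->F, B8->T, B9->F; outcomes B1=F, B2=F, B3=S, B4=T, B5=F, B6=S, B7=F, B8=T, B9=F
input #4, g=-1, q=-2: events B1->F, B3->E, B2->F, B4->T, B6->S, B5->F, B7->F, B8->T, B9->F; outcomes B1=F, B2=F, B3=E, B4=T, B5=F, B6=S, B7=F, B8=T, B9=F
input #5, g=-1, q=-3: events B1->F, B3->E, B2->F, B4->T, B6->S, B5->F, B7->F, B8->T, B9->F; outcomes B1=F, B2=F, B3=E, B4=T, B5=F, B6=S, B7=F, B8=T, B9=F
pool-wide coverage (11 outcomes): B1=F, B2=F, B3=S, B3=E, B4=T, B5=F, B6=S, B7=T, B7=F, B8=T, B9=F
size 1 is not enough: best union over all size-1 subsets is 9/11
size 2: inputs {1, 2} cover all 11 outcomes, and no lexicographically smaller subset of this size does
Answer: 2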